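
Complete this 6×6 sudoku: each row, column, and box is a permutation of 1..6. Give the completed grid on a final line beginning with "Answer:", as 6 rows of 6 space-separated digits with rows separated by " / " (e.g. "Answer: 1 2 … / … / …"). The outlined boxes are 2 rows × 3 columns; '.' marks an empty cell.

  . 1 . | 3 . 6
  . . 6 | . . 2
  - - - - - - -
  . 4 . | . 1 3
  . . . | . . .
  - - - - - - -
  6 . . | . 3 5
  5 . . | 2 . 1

Step 1. [r4c5∈{2,4,5,6}] 2 has one home in col 5: r4c5 ⇒ r4c5=2.
Step 2. [r5c4∈{4}] nothing but 4 survives at r5c4, so r5c4=4.
Step 3. [r4c2∈{3,5,6}] col 2 places 6 nowhere but r4c2, so r4c2=6.
Step 4. [r2c2∈{3,5}] across col 2, 5 lands solely at r2c2 ⇒ r2c2=5.
Step 5. [r5c3∈{1,2}] row 5 places 1 nowhere but r5c3, so r5c3=1.
Step 6. [r2c5∈{4}] r2c5's peers cover all but 4 ⇒ r2c5=4.
Step 7. [r1c1∈{2,4}] col 1 places 4 nowhere but r1c1, so r1c1=4.
Step 8. [r4c4∈{5}] nothing but 5 survives at r4c4. So r4c4=5.
Step 9. [r4c3∈{3}] nothing but 3 survives at r4c3, so r4c3=3.
Step 10. [r3c1∈{2}] r3c1 has the single candidate 2 ⇒ r3c1=2.
Step 11. [r4c6∈{4}] nothing but 4 survives at r4c6, so r4c6=4.
Step 12. [r5c2∈{2}] only 2 remains possible at r5c2 ⇒ r5c2=2.
Step 13. [r3c3∈{5}] r3c3's peers cover all but 5. So r3c3=5.
Step 14. [r2c4∈{1}] r2c4's peers cover all but 1. So r2c4=1.
Step 15. [r1c5∈{5}] r1c5 is down to just 5 ⇒ r1c5=5.
Step 16. [r1c3∈{2}] r1c3 is down to just 2 ⇒ r1c3=2.
Step 17. [r4c1∈{1}] r4c1 is down to just 1 ⇒ r4c1=1.
Step 18. [r2c1∈{3}] only 3 remains possible at r2c1, so r2c1=3.
Step 19. [r6c3∈{4}] r6c3's peers cover all but 4 ⇒ r6c3=4.
Step 20. [r3c4∈{6}] only 6 remains possible at r3c4, so r3c4=6.
Step 21. [r6c5∈{6}] r6c5 has the single candidate 6. So r6c5=6.
Step 22. [r6c2∈{3}] r6c2's peers cover all but 3 ⇒ r6c2=3.

Answer: 4 1 2 3 5 6 / 3 5 6 1 4 2 / 2 4 5 6 1 3 / 1 6 3 5 2 4 / 6 2 1 4 3 5 / 5 3 4 2 6 1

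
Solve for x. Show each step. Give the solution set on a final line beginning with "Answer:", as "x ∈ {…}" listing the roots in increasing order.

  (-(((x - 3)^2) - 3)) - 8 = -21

Step 1. [(-(((x - 3)^2) - 3)) - 8 = -21] peel the -8: add 8 from each side, so sub: -(((x - 3)^2) - 3) = -13.
Step 2. [-(((x - 3)^2) - 3) = -13] leading − — multiply by −1. So neg: ((x - 3)^2) - 3 = 13.
Step 3. [((x - 3)^2) - 3 = 13] -3 is outermost — add 3 both sides, so sub: (x - 3)^2 = 16.
Step 4. [(x - 3)^2 = 16] √ both sides: 16 ≥ 0 gives two branches, so sqrt: x - 3 = 4 or -4.
Step 5. [x - 3 = 4 or -4] -3 is outermost — add 3 both sides, so sub: x = 7 or -1.

Answer: x ∈ {-1, 7}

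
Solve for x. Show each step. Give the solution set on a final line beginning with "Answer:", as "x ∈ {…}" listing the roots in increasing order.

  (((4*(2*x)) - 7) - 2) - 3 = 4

Step 1. [(((4*(2*x)) - 7) - 2) - 3 = 4] peel the -3: add 3 from each side, so sub: ((4*(2*x)) - 7) - 2 = 7.
Step 2. [((4*(2*x)) - 7) - 2 = 7] -2 is outermost — add 2 both sides, so sub: (4*(2*x)) - 7 = 9.
Step 3. [(4*(2*x)) - 7 = 9] -7 is outermost — add 7 both sides, so sub: 4*(2*x) = 16.
Step 4. [4*(2*x) = 16] 4·(inner) — divide through by 4 ⇒ div: 2*x = 4.
Step 5. [2*x = 4] 2·(inner) — divide through by 2 ⇒ div: x = 2.

Answer: x ∈ {2}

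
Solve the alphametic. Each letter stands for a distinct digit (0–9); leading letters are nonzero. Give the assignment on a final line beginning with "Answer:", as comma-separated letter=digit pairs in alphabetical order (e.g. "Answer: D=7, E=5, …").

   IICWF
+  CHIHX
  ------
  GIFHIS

Step 1. [G] the sum has 6 digits but both addends have 5; that extra leading digit G is the final carry, namely 1 ⇒ G=1.
Step 2. [col 1: F + X ≡ S (mod 10)] F=4 is one option consistent with column 1 (F + X ≡ S (mod 10), carry-in 0) — take it. So F=4.
Step 3. [col 1: F + X ≡ S (mod 10)] S=2 is one option consistent with column 1 (F + X ≡ S (mod 10), carry-in 0) — take it. So S=2.
Step 4. [col 1: F + X ≡ S (mod 10)] column 1: given F=4, S=2, carry-in 0, and digits 1,2,4 already taken and all letters distinct, F+X≡S (mod 10) forces X=8. So X=8.
Step 5. [col 2: W + H ≡ I (mod 10)] column 2 (W + H ≡ I (mod 10), carry-in 1) doesn't pin H yet; pick H=6 and continue, so H=6.
Step 6. [col 2: W + H ≡ I (mod 10)] column 2 (W + H ≡ I (mod 10), carry-in 1) doesn't pin W yet; pick W=0 and continue, so W=0.
Step 7. [col 2: W + H ≡ I (mod 10)] column 2 reads W+H+carry(1)=I with W=0, H=6; with digits 0,1,2,4,6,8 already taken and all letters distinct, the only value for I is 7, so I=7.
Step 8. [col 3: C + I ≡ H (mod 10)] from column 3 (I=7, H=6, carry-in 0, digits 0,1,2,4,6,7,8 already taken and all letters distinct): C must equal 9. So C=9.

Answer: C=9, F=4, G=1, H=6, I=7, S=2, W=0, X=8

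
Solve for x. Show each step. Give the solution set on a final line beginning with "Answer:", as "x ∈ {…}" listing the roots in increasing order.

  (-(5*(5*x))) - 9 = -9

Step 1. [(-(5*(5*x))) - 9 = -9] 9 comes off first (add 9), so sub: -(5*(5*x)) = 0.
Step 2. [-(5*(5*x)) = 0] LHS negated; negate both sides ⇒ neg: 5*(5*x) = 0.
Step 3. [5*(5*x) = 0] 5 out front; divide by 5. So div: 5*x = 0.
Step 4. [5*x = 0] 5·(inner) — divide through by 5. So div: x = 0.

Answer: x ∈ {0}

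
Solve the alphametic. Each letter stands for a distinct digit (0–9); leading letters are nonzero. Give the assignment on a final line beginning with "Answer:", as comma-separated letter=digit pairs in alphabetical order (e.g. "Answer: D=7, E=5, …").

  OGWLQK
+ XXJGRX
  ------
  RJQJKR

Step 1. [col 1: K + X ≡ R (mod 10)] several values work for X in column 1 (K + X ≡ R (mod 10), carry-in 0); try X=6 ⇒ X=6.
Step 2. [col 1: K + X ≡ R (mod 10)] K=2 is one option consistent with column 1 (K + X ≡ R (mod 10), carry-in 0) — take it. So K=2.
Step 3. [col 1: K + X ≡ R (mod 10)] column 1: given K=2, X=6, carry-in 0, and digits 2,6 already taken and all letters distinct, K+X≡R (mod 10) forces R=8, so R=8.
Step 4. [col 2: Q + R ≡ K (mod 10)] from column 2 (R=8, K=2, carry-in 0, digits 2,6,8 already taken and all letters distinct): Q must equal 4 ⇒ Q=4.
Step 5. [col 3: L + G ≡ J (mod 10)] several values work for J in column 3 (L + G ≡ J (mod 10), carry-in 1); try J=3 ⇒ J=3.
Step 6. [col 3: L + G ≡ J (mod 10)] no forcing yet in column 3 (carry-in 1); G=7 is free and consistent — try it. So G=7.
Step 7. [col 3: L + G ≡ J (mod 10)] column 3: given G=7, J=3, carry-in 1, and digits 2,3,4,6,7,8 already taken and all letters distinct, L+G≡J (mod 10) forces L=5. So L=5.
Step 8. [col 4: W + J ≡ Q (mod 10)] in column 4 we have W+J≡Q with carry-in 1; given J=3, Q=4 and digits 2,3,4,5,6,7,8 already taken and all letters distinct, that pins W to 0, so W=0.
Step 9. [col 6: O + X ≡ R (mod 10)] column 6 reads O+X+carry(1)=R with X=6, R=8; with digits 0,2,3,4,5,6,7,8 already taken and all letters distinct, the only value for O is 1, so O=1.

Answer: G=7, J=3, K=2, L=5, O=1, Q=4, R=8, W=0, X=6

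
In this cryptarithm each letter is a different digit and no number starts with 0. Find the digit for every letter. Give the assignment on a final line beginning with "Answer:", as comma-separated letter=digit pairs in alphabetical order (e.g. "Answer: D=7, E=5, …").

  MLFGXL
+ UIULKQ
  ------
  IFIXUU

Step 1. [col 1: L + Q ≡ U (mod 10)] column 1 (L + Q ≡ U (mod 10), carry-in 0) doesn't pin L yet; pick L=7 and continue ⇒ L=7.
Step 2. [col 1: L + Q ≡ U (mod 10)] Q=6 is one option consistent with column 1 (L + Q ≡ U (mod 10), carry-in 0) — take it. So Q=6.
Step 3. [col 1: L + Q ≡ U (mod 10)] from column 1 (L=7, Q=6, carry-in 0, digits 6,7 already taken and all letters distinct): U must equal 3, so U=3.
Step 4. [col 2: X + K ≡ U (mod 10)] column 2 (X + K ≡ U (mod 10), carry-in 1) doesn't pin K yet; pick K=4 and continue ⇒ K=4.
Step 5. [col 2: X + K ≡ U (mod 10)] in column 2 we have X+K≡U with carry-in 1; given K=4, U=3 and digits 3,4,6,7 already taken and all letters distinct, that pins X to 8. So X=8.
Step 6. [col 3: G + L ≡ X (mod 10)] column 3 reads G+L+carry(1)=X with L=7, X=8; with digits 3,4,6,7,8 already taken and all letters distinct, the only value for G is 0, so G=0.
Step 7. [col 4: F + U ≡ I (mod 10)] column 4 (F + U ≡ I (mod 10), carry-in 0) doesn't pin I yet; pick I=5 and continue, so I=5.
Step 8. [col 4: F + U ≡ I (mod 10)] column 4 reads F+U+carry(0)=I with U=3, I=5; with digits 0,3,4,5,6,7,8 already taken and all letters distinct, the only value for F is 2 ⇒ F=2.
Step 9. [col 6: M + U ≡ I (mod 10)] from column 6 (U=3, I=5, carry-in 1, digits 0,2,3,4,5,6,7,8 already taken and all letters distinct): M must equal 1. So M=1.

Answer: F=2, G=0, I=5, K=4, L=7, M=1, Q=6, U=3, X=8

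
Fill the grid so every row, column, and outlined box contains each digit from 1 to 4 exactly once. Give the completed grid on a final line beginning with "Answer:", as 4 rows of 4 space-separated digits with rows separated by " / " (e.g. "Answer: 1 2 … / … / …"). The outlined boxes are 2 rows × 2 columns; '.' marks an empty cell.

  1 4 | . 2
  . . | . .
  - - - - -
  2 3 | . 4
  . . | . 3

Step 1. [r2c3∈{1,3,4}] across row 2, 4 lands solely at r2c3. So r2c3=4.
Step 2. [r3c3∈{1}] r3c3's peers cover all but 1 ⇒ r3c3=1.
Step 3. [r4c2∈{1}] r4c2's peers cover all but 1, so r4c2=1.
Step 4. [r2c2∈{2}] r2c2's peers cover all but 2 ⇒ r2c2=2.
Step 5. [r4c1∈{4}] r4c1's peers cover all but 4. So r4c1=4.
Step 6. [r4c3∈{2}] nothing but 2 survives at r4c3 ⇒ r4c3=2.
Step 7. [r2c4∈{1}] r2c4 has the single candidate 1 ⇒ r2c4=1.
Step 8. [r1c3∈{3}] r1c3's peers cover all but 3 ⇒ r1c3=3.
Step 9. [r2c1∈{3}] nothing but 3 survives at r2c1. So r2c1=3.

Answer: 1 4 3 2 / 3 2 4 1 / 2 3 1 4 / 4 1 2 3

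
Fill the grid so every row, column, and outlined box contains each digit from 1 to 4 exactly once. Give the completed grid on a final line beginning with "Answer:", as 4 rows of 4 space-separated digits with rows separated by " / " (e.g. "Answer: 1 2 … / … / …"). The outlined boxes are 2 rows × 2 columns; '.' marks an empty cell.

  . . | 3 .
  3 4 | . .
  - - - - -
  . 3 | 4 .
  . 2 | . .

Step 1. [r4c3∈{1}] nothing but 1 survives at r4c3 ⇒ r4c3=1.
Step 2. [r1c1∈{1,2}] in col 1, 2 fits only at r1c1. So r1c1=2.
Step 3. [r2c4∈{1,2}] in row 2, 1 fits only at r2c4 ⇒ r2c4=1.
Step 4. [r4c1∈{4}] r4c1 has the single candidate 4, so r4c1=4.
Step 5. [r1c2∈{1}] r1c2's peers cover all but 1 ⇒ r1c2=1.
Step 6. [r3c4∈{2}] r3c4 is down to just 2, so r3c4=2.
Step 7. [r4c4∈{3}] only 3 remains possible at r4c4. So r4c4=3.
Step 8. [r1c4∈{4}] r1c4's peers cover all but 4. So r1c4=4.
Step 9. [r2c3∈{2}] r2c3's peers cover all but 2 ⇒ r2c3=2.
Step 10. [r3c1∈{1}] r3c1 has the single candidate 1, so r3c1=1.

Answer: 2 1 3 4 / 3 4 2 1 / 1 3 4 2 / 4 2 1 3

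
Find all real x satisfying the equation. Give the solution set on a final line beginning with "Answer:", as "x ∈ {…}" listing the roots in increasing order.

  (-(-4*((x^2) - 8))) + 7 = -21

Step 1. [(-(-4*((x^2) - 8))) + 7 = -21] +7 is outermost — subtract 7 both sides, so sub: -(-4*((x^2) - 8)) = -28.
Step 2. [-(-4*((x^2) - 8)) = -28] LHS negated; negate both sides. So neg: -4*((x^2) - 8) = 28.
Step 3. [-4*((x^2) - 8) = 28] divide by the outer -4 ⇒ div: (x^2) - 8 = -7.
Step 4. [(x^2) - 8 = -7] -8 is outermost — add 8 both sides. So sub: x^2 = 1.
Step 5. [x^2 = 1] √ both sides: 1 ≥ 0 gives two branches, so sqrt: x = 1 or -1.

Answer: x ∈ {-1, 1}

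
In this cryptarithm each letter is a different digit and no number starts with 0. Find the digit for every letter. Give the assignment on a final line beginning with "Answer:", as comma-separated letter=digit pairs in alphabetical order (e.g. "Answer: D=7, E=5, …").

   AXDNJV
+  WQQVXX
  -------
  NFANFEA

Step 1. [col 1: V + X ≡ A (mod 10)] column 1 (V + X ≡ A (mod 10), carry-in 0) doesn't pin X yet; pick X=4 and continue, so X=4.
Step 2. [col 1: V + X ≡ A (mod 10)] A=7 is one option consistent with column 1 (V + X ≡ A (mod 10), carry-in 0) — take it. So A=7.
Step 3. [col 1: V + X ≡ A (mod 10)] from column 1 (X=4, A=7, carry-in 0, digits 4,7 already taken and all letters distinct): V must equal 3, so V=3.
Step 4. [col 2: J + X ≡ E (mod 10)] several values work for E in column 2 (J + X ≡ E (mod 10), carry-in 0); try E=0. So E=0.
Step 5. [N] adding two 6-digit numbers gives at most 6+1 digits, and here it does — N is that final carry and must be 1, so N=1.
Step 6. [col 2: J + X ≡ E (mod 10)] in column 2 we have J+X≡E with carry-in 0; given X=4, E=0 and digits 0,1,3,4,7 already taken and all letters distinct, that pins J to 6, so J=6.
Step 7. [col 3: N + V ≡ F (mod 10)] column 3: given N=1, V=3, carry-in 1, and digits 0,1,3,4,6,7 already taken and all letters distinct, N+V≡F (mod 10) forces F=5, so F=5.
Step 8. [col 4: D + Q ≡ N (mod 10)] several values work for Q in column 4 (D + Q ≡ N (mod 10), carry-in 0); try Q=2 ⇒ Q=2.
Step 9. [col 4: D + Q ≡ N (mod 10)] from column 4 (Q=2, N=1, carry-in 0, digits 0,1,2,3,4,5,6,7 already taken and all letters distinct): D must equal 9. So D=9.
Step 10. [col 6: A + W ≡ F (mod 10)] column 6: given A=7, F=5, carry-in 0, and digits 0,1,2,3,4,5,6,7,9 already taken and all letters distinct, A+W≡F (mod 10) forces W=8, so W=8.

Answer: A=7, D=9, E=0, F=5, J=6, N=1, Q=2, V=3, W=8, X=4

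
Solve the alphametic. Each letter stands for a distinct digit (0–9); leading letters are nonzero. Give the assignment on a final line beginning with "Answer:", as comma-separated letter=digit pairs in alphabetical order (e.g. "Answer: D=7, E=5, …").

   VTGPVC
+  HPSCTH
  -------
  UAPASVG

Step 1. [col 1: C + H ≡ G (mod 10)] several values work for G in column 1 (C + H ≡ G (mod 10), carry-in 0); try G=3. So G=3.
Step 2. [col 1: C + H ≡ G (mod 10)] column 1 (C + H ≡ G (mod 10), carry-in 0) doesn't pin H yet; pick H=5 and continue ⇒ H=5.
Step 3. [col 1: C + H ≡ G (mod 10)] column 1 reads C+H+carry(0)=G with H=5, G=3; with digits 3,5 already taken and all letters distinct, the only value for C is 8 ⇒ C=8.
Step 4. [U] the sum has 7 digits but both addends have 6; that extra leading digit U is the final carry, namely 1, so U=1.
Step 5. [col 2: V + T ≡ V (mod 10)] from column 2 (nothing yet, carry-in 1, digits 1,3,5,8 already taken and all letters distinct): T must equal 9, so T=9.
Step 6. [col 2: V + T ≡ V (mod 10)] several values work for V in column 2 (V + T ≡ V (mod 10), carry-in 1); try V=4. So V=4.
Step 7. [col 3: P + C ≡ S (mod 10)] in column 3 we have P+C≡S with carry-in 1; given C=8 and digits 1,3,4,5,8,9 already taken and all letters distinct, that pins S to 6, so S=6.
Step 8. [col 3: P + C ≡ S (mod 10)] in column 3 we have P+C≡S with carry-in 1; given C=8, S=6 and digits 1,3,4,5,6,8,9 already taken and all letters distinct, that pins P to 7 ⇒ P=7.
Step 9. [col 4: G + S ≡ A (mod 10)] in column 4 we have G+S≡A with carry-in 1; given G=3, S=6 and digits 1,3,4,5,6,7,8,9 already taken and all letters distinct, that pins A to 0, so A=0.

Answer: A=0, C=8, G=3, H=5, P=7, S=6, T=9, U=1, V=4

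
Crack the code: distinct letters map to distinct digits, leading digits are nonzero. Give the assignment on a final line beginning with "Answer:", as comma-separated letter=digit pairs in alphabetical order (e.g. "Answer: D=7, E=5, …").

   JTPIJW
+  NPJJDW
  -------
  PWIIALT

Step 1. [P] the sum has 7 digits but both addends have 6; that extra leading digit P is the final carry, namely 1, so P=1.
Step 2. [col 1: W + W ≡ T (mod 10)] T=6 is one option consistent with column 1 (W + W ≡ T (mod 10), carry-in 0) — take it. So T=6.
Step 3. [col 1: W + W ≡ T (mod 10)] W=3 is one option consistent with column 1 (W + W ≡ T (mod 10), carry-in 0) — take it, so W=3.
Step 4. [col 2: J + D ≡ L (mod 10)] L=9 is one option consistent with column 2 (J + D ≡ L (mod 10), carry-in 0) — take it ⇒ L=9.
Step 5. [col 2: J + D ≡ L (mod 10)] several values work for J in column 2 (J + D ≡ L (mod 10), carry-in 0); try J=5, so J=5.
Step 6. [col 2: J + D ≡ L (mod 10)] in column 2 we have J+D≡L with carry-in 0; given J=5, L=9 and digits 1,3,5,6,9 already taken and all letters distinct, that pins D to 4. So D=4.
Step 7. [col 3: I + J ≡ A (mod 10)] A=2 is one option consistent with column 3 (I + J ≡ A (mod 10), carry-in 0) — take it, so A=2.
Step 8. [col 3: I + J ≡ A (mod 10)] column 3 reads I+J+carry(0)=A with J=5, A=2; with digits 1,2,3,4,5,6,9 already taken and all letters distinct, the only value for I is 7. So I=7.
Step 9. [col 6: J + N ≡ W (mod 10)] column 6 reads J+N+carry(0)=W with J=5, W=3; with digits 1,2,3,4,5,6,7,9 already taken and all letters distinct, the only value for N is 8 ⇒ N=8.

Answer: A=2, D=4, I=7, J=5, L=9, N=8, P=1, T=6, W=3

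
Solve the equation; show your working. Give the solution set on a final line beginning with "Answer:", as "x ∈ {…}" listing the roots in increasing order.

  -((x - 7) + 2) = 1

Step 1. [-((x - 7) + 2) = 1] leading − — multiply by −1, so neg: (x - 7) + 2 = -1.
Step 2. [(x - 7) + 2 = -1] subtract 2: x sits inside (… + 2), so sub: x - 7 = -3.
Step 3. [x - 7 = -3] peel the -7: add 7 from each side ⇒ sub: x = 4.

Answer: x ∈ {4}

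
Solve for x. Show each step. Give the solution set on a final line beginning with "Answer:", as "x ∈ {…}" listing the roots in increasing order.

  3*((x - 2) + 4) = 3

Step 1. [3*((x - 2) + 4) = 3] divide by the outer 3, so div: (x - 2) + 4 = 1.
Step 2. [(x - 2) + 4 = 1] peel the +4: subtract 4 from each side ⇒ sub: x - 2 = -3.
Step 3. [x - 2 = -3] the outer -2 inverts by adding 2 ⇒ sub: x = -1.

Answer: x ∈ {-1}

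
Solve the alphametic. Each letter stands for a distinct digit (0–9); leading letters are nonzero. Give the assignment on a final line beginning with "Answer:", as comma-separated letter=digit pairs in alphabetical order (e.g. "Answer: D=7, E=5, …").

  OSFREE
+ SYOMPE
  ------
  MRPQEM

Step 1. [col 1: E + E ≡ M (mod 10)] M=6 is one option consistent with column 1 (E + E ≡ M (mod 10), carry-in 0) — take it ⇒ M=6.
Step 2. [col 1: E + E ≡ M (mod 10)] no forcing yet in column 1 (carry-in 0); E=3 is free and consistent — try it. So E=3.
Step 3. [col 2: E + P ≡ E (mod 10)] in column 2 we have E+P≡E with carry-in 0; given E=3 and digits 3,6 already taken and all letters distinct, that pins P to 0 ⇒ P=0.
Step 4. [col 3: R + M ≡ Q (mod 10)] R=2 is one option consistent with column 3 (R + M ≡ Q (mod 10), carry-in 0) — take it. So R=2.
Step 5. [col 3: R + M ≡ Q (mod 10)] column 3: given R=2, M=6, carry-in 0, and digits 0,2,3,6 already taken and all letters distinct, R+M≡Q (mod 10) forces Q=8. So Q=8.
Step 6. [col 4: F + O ≡ P (mod 10)] several values work for O in column 4 (F + O ≡ P (mod 10), carry-in 0); try O=1 ⇒ O=1.
Step 7. [col 4: F + O ≡ P (mod 10)] column 4: given O=1, P=0, carry-in 0, and digits 0,1,2,3,6,8 already taken and all letters distinct, F+O≡P (mod 10) forces F=9, so F=9.
Step 8. [col 5: S + Y ≡ R (mod 10)] several values work for Y in column 5 (S + Y ≡ R (mod 10), carry-in 1); try Y=7, so Y=7.
Step 9. [col 5: S + Y ≡ R (mod 10)] column 5: given Y=7, R=2, carry-in 1, and digits 0,1,2,3,6,7,8,9 already taken and all letters distinct, S+Y≡R (mod 10) forces S=4, so S=4.

Answer: E=3, F=9, M=6, O=1, P=0, Q=8, R=2, S=4, Y=7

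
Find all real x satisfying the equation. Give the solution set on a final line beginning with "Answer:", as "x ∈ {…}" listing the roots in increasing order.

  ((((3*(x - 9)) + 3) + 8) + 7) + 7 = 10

Step 1. [((((3*(x - 9)) + 3) + 8) + 7) + 7 = 10] 7 comes off first (subtract 7), so sub: (((3*(x - 9)) + 3) + 8) + 7 = 3.
Step 2. [(((3*(x - 9)) + 3) + 8) + 7 = 3] peel the +7: subtract 7 from each side. So sub: ((3*(x - 9)) + 3) + 8 = -4.
Step 3. [((3*(x - 9)) + 3) + 8 = -4] 8 comes off first (subtract 8). So sub: (3*(x - 9)) + 3 = -12.
Step 4. [(3*(x - 9)) + 3 = -12] 3 | LHS and 3 | -12: pull 3 out, so factor: (x - 9) + 1 = -4.
Step 5. [(x - 9) + 1 = -4] 1 comes off first (subtract 1) ⇒ sub: x - 9 = -5.
Step 6. [x - 9 = -5] peel the -9: add 9 from each side, so sub: x = 4.

Answer: x ∈ {4}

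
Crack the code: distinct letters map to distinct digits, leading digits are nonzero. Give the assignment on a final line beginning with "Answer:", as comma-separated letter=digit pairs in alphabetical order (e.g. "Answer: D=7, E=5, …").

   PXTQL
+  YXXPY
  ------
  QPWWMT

Step 1. [col 1: L + Y ≡ T (mod 10)] no forcing yet in column 1 (carry-in 0); T=7 is free and consistent — try it. So T=7.
Step 2. [col 1: L + Y ≡ T (mod 10)] column 1 (L + Y ≡ T (mod 10), carry-in 0) doesn't pin L yet; pick L=8 and continue ⇒ L=8.
Step 3. [Q] the sum has 6 digits but both addends have 5; that extra leading digit Q is the final carry, namely 1, so Q=1.
Step 4. [col 1: L + Y ≡ T (mod 10)] column 1 reads L+Y+carry(0)=T with L=8, T=7; with digits 1,7,8 already taken and all letters distinct, the only value for Y is 9, so Y=9.
Step 5. [col 2: Q + P ≡ M (mod 10)] several values work for P in column 2 (Q + P ≡ M (mod 10), carry-in 1); try P=2. So P=2.
Step 6. [col 2: Q + P ≡ M (mod 10)] column 2 reads Q+P+carry(1)=M with Q=1, P=2; with digits 1,2,7,8,9 already taken and all letters distinct, the only value for M is 4, so M=4.
Step 7. [col 3: T + X ≡ W (mod 10)] several values work for W in column 3 (T + X ≡ W (mod 10), carry-in 0); try W=3 ⇒ W=3.
Step 8. [col 3: T + X ≡ W (mod 10)] column 3 reads T+X+carry(0)=W with T=7, W=3; with digits 1,2,3,4,7,8,9 already taken and all letters distinct, the only value for X is 6 ⇒ X=6.

Answer: L=8, M=4, P=2, Q=1, T=7, W=3, X=6, Y=9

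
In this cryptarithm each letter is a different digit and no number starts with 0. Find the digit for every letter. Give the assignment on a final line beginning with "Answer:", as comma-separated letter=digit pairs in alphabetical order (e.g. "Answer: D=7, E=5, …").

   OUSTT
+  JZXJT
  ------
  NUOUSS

Step 1. [N] N is the leading digit of a 6-digit sum of two 5-digit numbers; the final carry is exactly 1 ⇒ N=1.
Step 2. [col 1: T + T ≡ S (mod 10)] S=0 is one option consistent with column 1 (T + T ≡ S (mod 10), carry-in 0) — take it ⇒ S=0.
Step 3. [col 1: T + T ≡ S (mod 10)] column 1: given S=0, carry-in 0, and digits 0,1 already taken and all letters distinct, T+T≡S (mod 10) forces T=5, so T=5.
Step 4. [col 2: T + J ≡ S (mod 10)] column 2: given T=5, S=0, carry-in 1, and digits 0,1,5 already taken and all letters distinct, T+J≡S (mod 10) forces J=4, so J=4.
Step 5. [col 3: S + X ≡ U (mod 10)] several values work for U in column 3 (S + X ≡ U (mod 10), carry-in 1); try U=3 ⇒ U=3.
Step 6. [col 3: S + X ≡ U (mod 10)] column 3 reads S+X+carry(1)=U with S=0, U=3; with digits 0,1,3,4,5 already taken and all letters distinct, the only value for X is 2, so X=2.
Step 7. [col 4: U + Z ≡ O (mod 10)] from column 4 (U=3, carry-in 0, digits 0,1,2,3,4,5 already taken and all letters distinct): O must equal 9 ⇒ O=9.
Step 8. [col 4: U + Z ≡ O (mod 10)] in column 4 we have U+Z≡O with carry-in 0; given U=3, O=9 and digits 0,1,2,3,4,5,9 already taken and all letters distinct, that pins Z to 6. So Z=6.

Answer: J=4, N=1, O=9, S=0, T=5, U=3, X=2, Z=6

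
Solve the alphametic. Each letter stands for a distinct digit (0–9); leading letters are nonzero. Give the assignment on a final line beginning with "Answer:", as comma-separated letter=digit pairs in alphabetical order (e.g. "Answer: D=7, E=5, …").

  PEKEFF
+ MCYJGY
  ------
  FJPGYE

Step 1. [col 1: F + Y ≡ E (mod 10)] several values work for Y in column 1 (F + Y ≡ E (mod 10), carry-in 0); try Y=6. So Y=6.
Step 2. [col 1: F + Y ≡ E (mod 10)] no forcing yet in column 1 (carry-in 0); E=3 is free and consistent — try it, so E=3.
Step 3. [col 1: F + Y ≡ E (mod 10)] column 1: given Y=6, E=3, carry-in 0, and digits 3,6 already taken and all letters distinct, F+Y≡E (mod 10) forces F=7. So F=7.
Step 4. [col 2: F + G ≡ Y (mod 10)] in column 2 we have F+G≡Y with carry-in 1; given F=7, Y=6 and digits 3,6,7 already taken and all letters distinct, that pins G to 8. So G=8.
Step 5. [col 3: E + J ≡ G (mod 10)] in column 3 we have E+J≡G with carry-in 1; given E=3, G=8 and digits 3,6,7,8 already taken and all letters distinct, that pins J to 4, so J=4.
Step 6. [col 4: K + Y ≡ P (mod 10)] no forcing yet in column 4 (carry-in 0); K=9 is free and consistent — try it ⇒ K=9.
Step 7. [col 4: K + Y ≡ P (mod 10)] column 4: given K=9, Y=6, carry-in 0, and digits 3,4,6,7,8,9 already taken and all letters distinct, K+Y≡P (mod 10) forces P=5 ⇒ P=5.
Step 8. [col 5: E + C ≡ J (mod 10)] in column 5 we have E+C≡J with carry-in 1; given E=3, J=4 and digits 3,4,5,6,7,8,9 already taken and all letters distinct, that pins C to 0, so C=0.
Step 9. [col 6: P + M ≡ F (mod 10)] column 6 reads P+M+carry(0)=F with P=5, F=7; with digits 0,3,4,5,6,7,8,9 already taken and all letters distinct, the only value for M is 2 ⇒ M=2.

Answer: C=0, E=3, F=7, G=8, J=4, K=9, M=2, P=5, Y=6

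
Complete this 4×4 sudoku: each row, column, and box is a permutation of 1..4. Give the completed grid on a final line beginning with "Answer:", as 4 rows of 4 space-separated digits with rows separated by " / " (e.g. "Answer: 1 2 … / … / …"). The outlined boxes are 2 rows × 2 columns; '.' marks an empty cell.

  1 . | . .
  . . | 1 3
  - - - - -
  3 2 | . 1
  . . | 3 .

Step 1. [r4c1∈{4}] r4c1 has the single candidate 4 ⇒ r4c1=4.
Step 2. [r1c4∈{2,4}] across col 4, 4 lands solely at r1c4. So r1c4=4.
Step 3. [r2c1∈{2}] r2c1 is down to just 2 ⇒ r2c1=2.
Step 4. [r1c3∈{2}] r1c3's peers cover all but 2 ⇒ r1c3=2.
Step 5. [r3c3∈{4}] r3c3 has the single candidate 4, so r3c3=4.
Step 6. [r2c2∈{4}] r2c2 is down to just 4 ⇒ r2c2=4.
Step 7. [r4c2∈{1}] r4c2 is down to just 1, so r4c2=1.
Step 8. [r4c4∈{2}] nothing but 2 survives at r4c4. So r4c4=2.
Step 9. [r1c2∈{3}] nothing but 3 survives at r1c2. So r1c2=3.

Answer: 1 3 2 4 / 2 4 1 3 / 3 2 4 1 / 4 1 3 2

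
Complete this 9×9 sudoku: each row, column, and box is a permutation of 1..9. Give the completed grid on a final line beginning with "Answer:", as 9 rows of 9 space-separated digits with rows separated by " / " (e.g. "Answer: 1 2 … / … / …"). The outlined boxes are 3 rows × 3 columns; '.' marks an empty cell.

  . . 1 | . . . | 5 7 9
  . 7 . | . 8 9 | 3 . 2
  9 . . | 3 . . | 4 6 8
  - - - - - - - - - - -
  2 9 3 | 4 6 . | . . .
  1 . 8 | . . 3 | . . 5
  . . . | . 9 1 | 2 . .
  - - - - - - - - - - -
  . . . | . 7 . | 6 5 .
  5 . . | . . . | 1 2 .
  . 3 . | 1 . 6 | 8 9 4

Step 1. [r5c2∈{4,6}] 6 has one home in row 5: r5c2, so r5c2=6.
Step 2. [r5c5∈{2}] r5c5's peers cover all but 2 ⇒ r5c5=2.
Step 3. [r9c3∈{2,7}] 2 has one home in row 9: r9c3. So r9c3=2.
Step 4. [r3c3∈{5}] r3c3's peers cover all but 5 ⇒ r3c3=5.
Step 5. [r4c7∈{7}] r4c7 has the single candidate 7, so r4c7=7.
Step 6. [r1c5∈{4}] nothing but 4 survives at r1c5. So r1c5=4.
Step 7. [r8c3∈{4,6,7,9}] in row 8, 6 fits only at r8c3 ⇒ r8c3=6.
Step 8. [r1c6∈{2}] only 2 remains possible at r1c6. So r1c6=2.
Step 9. [r1c2∈{8}] only 8 remains possible at r1c2, so r1c2=8.
Step 10. [r8c2∈{4}] r8c2's peers cover all but 4 ⇒ r8c2=4.
Step 11. [r8c6∈{8}] nothing but 8 survives at r8c6, so r8c6=8.
Step 12. [r6c4∈{5,7,8}] 8 has one home in col 4: r6c4. So r6c4=8.
Step 13. [r6c8∈{3,4}] across col 8, 3 lands solely at r6c8 ⇒ r6c8=3.
Step 14. [r6c3∈{4,7}] across col 3, 7 lands solely at r6c3, so r6c3=7.
Step 15. [r1c4∈{6}] nothing but 6 survives at r1c4, so r1c4=6.
Step 16. [r7c3∈{9}] nothing but 9 survives at r7c3. So r7c3=9.
Step 17. [r7c9∈{3}] r7c9 has the single candidate 3 ⇒ r7c9=3.
Step 18. [r6c1∈{4}] only 4 remains possible at r6c1. So r6c1=4.
Step 19. [r4c9∈{1}] r4c9's peers cover all but 1, so r4c9=1.
Step 20. [r7c1∈{8}] only 8 remains possible at r7c1. So r7c1=8.
Step 21. [r1c1∈{3}] r1c1's peers cover all but 3, so r1c1=3.
Step 22. [r2c8∈{1}] r2c8's peers cover all but 1. So r2c8=1.
Step 23. [r2c1∈{6}] r2c1 has the single candidate 6 ⇒ r2c1=6.
Step 24. [r9c5∈{5}] r9c5 is down to just 5, so r9c5=5.
Step 25. [r5c4∈{7}] r5c4 has the single candidate 7 ⇒ r5c4=7.
Step 26. [r7c2∈{1}] r7c2 has the single candidate 1, so r7c2=1.
Step 27. [r5c7∈{9}] r5c7 is down to just 9 ⇒ r5c7=9.
Step 28. [r7c6∈{4}] only 4 remains possible at r7c6, so r7c6=4.
Step 29. [r4c6∈{5}] r4c6's peers cover all but 5. So r4c6=5.
Step 30. [r4c8∈{8}] r4c8's peers cover all but 8. So r4c8=8.
Step 31. [r6c9∈{6}] nothing but 6 survives at r6c9, so r6c9=6.
Step 32. [r8c4∈{9}] r8c4's peers cover all but 9 ⇒ r8c4=9.
Step 33. [r8c5∈{3}] r8c5 is down to just 3. So r8c5=3.
Step 34. [r6c2∈{5}] only 5 remains possible at r6c2, so r6c2=5.
Step 35. [r2c4∈{5}] nothing but 5 survives at r2c4, so r2c4=5.
Step 36. [r3c6∈{7}] only 7 remains possible at r3c6, so r3c6=7.
Step 37. [r3c5∈{1}] r3c5's peers cover all but 1. So r3c5=1.
Step 38. [r2c3∈{4}] r2c3 is down to just 4 ⇒ r2c3=4.
Step 39. [r5c8∈{4}] r5c8 is down to just 4. So r5c8=4.
Step 40. [r3c2∈{2}] r3c2's peers cover all but 2 ⇒ r3c2=2.
Step 41. [r8c9∈{7}] r8c9's peers cover all but 7, so r8c9=7.
Step 42. [r9c1∈{7}] r9c1's peers cover all but 7 ⇒ r9c1=7.
Step 43. [r7c4∈{2}] r7c4 is down to just 2, so r7c4=2.

Answer: 3 8 1 6 4 2 5 7 9 / 6 7 4 5 8 9 3 1 2 / 9 2 5 3 1 7 4 6 8 / 2 9 3 4 6 5 7 8 1 / 1 6 8 7 2 3 9 4 5 / 4 5 7 8 9 1 2 3 6 / 8 1 9 2 7 4 6 5 3 / 5 4 6 9 3 8 1 2 7 / 7 3 2 1 5 6 8 9 4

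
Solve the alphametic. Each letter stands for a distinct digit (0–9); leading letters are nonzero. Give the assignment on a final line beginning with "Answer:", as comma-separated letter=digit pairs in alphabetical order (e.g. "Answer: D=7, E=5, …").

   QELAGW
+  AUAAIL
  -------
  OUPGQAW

Step 1. [O] O is the leading digit of a 7-digit sum of two 6-digit numbers; the final carry is exactly 1, so O=1.
Step 2. [col 1: W + L ≡ W (mod 10)] column 1: given nothing yet, carry-in 0, and digits 1 already taken and all letters distinct, W+L≡W (mod 10) forces L=0 ⇒ L=0.
Step 3. [col 1: W + L ≡ W (mod 10)] several values work for W in column 1 (W + L ≡ W (mod 10), carry-in 0); try W=3. So W=3.
Step 4. [col 2: G + I ≡ A (mod 10)] several values work for I in column 2 (G + I ≡ A (mod 10), carry-in 0); try I=9. So I=9.
Step 5. [col 2: G + I ≡ A (mod 10)] G=8 is one option consistent with column 2 (G + I ≡ A (mod 10), carry-in 0) — take it. So G=8.
Step 6. [col 2: G + I ≡ A (mod 10)] column 2: given G=8, I=9, carry-in 0, and digits 0,1,3,8,9 already taken and all letters distinct, G+I≡A (mod 10) forces A=7. So A=7.
Step 7. [col 3: A + A ≡ Q (mod 10)] column 3: given A=7, carry-in 1, and digits 0,1,3,7,8,9 already taken and all letters distinct, A+A≡Q (mod 10) forces Q=5. So Q=5.
Step 8. [col 5: E + U ≡ P (mod 10)] column 5 reads E+U+carry(0)=P with nothing yet; with digits 0,1,3,5,7,8,9 already taken and all letters distinct, the only value for P is 6, so P=6.
Step 9. [col 5: E + U ≡ P (mod 10)] U=2 is one option consistent with column 5 (E + U ≡ P (mod 10), carry-in 0) — take it. So U=2.
Step 10. [col 5: E + U ≡ P (mod 10)] from column 5 (U=2, P=6, carry-in 0, digits 0,1,2,3,5,6,7,8,9 already taken and all letters distinct): E must equal 4 ⇒ E=4.

Answer: A=7, E=4, G=8, I=9, L=0, O=1, P=6, Q=5, U=2, W=3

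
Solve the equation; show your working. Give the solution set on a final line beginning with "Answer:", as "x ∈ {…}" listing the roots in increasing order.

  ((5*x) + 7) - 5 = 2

Step 1. [((5*x) + 7) - 5 = 2] -5 is outermost — add 5 both sides, so sub: (5*x) + 7 = 7.
Step 2. [(5*x) + 7 = 7] 7 comes off first (subtract 7). So sub: 5*x = 0.
Step 3. [5*x = 0] 5·(inner) — divide through by 5. So div: x = 0.

Answer: x ∈ {0}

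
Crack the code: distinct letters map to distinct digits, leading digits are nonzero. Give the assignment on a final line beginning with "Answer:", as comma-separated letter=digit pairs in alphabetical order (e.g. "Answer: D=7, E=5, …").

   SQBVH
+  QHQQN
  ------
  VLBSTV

Step 1. [col 1: H + N ≡ V (mod 10)] no forcing yet in column 1 (carry-in 0); H=5 is free and consistent — try it. So H=5.
Step 2. [col 1: H + N ≡ V (mod 10)] V=1 is one option consistent with column 1 (H + N ≡ V (mod 10), carry-in 0) — take it. So V=1.
Step 3. [col 1: H + N ≡ V (mod 10)] from column 1 (H=5, V=1, carry-in 0, digits 1,5 already taken and all letters distinct): N must equal 6 ⇒ N=6.
Step 4. [col 2: V + Q ≡ T (mod 10)] column 2 (V + Q ≡ T (mod 10), carry-in 1) doesn't pin T yet; pick T=0 and continue. So T=0.
Step 5. [col 2: V + Q ≡ T (mod 10)] in column 2 we have V+Q≡T with carry-in 1; given V=1, T=0 and digits 0,1,5,6 already taken and all letters distinct, that pins Q to 8 ⇒ Q=8.
Step 6. [col 3: B + Q ≡ S (mod 10)] several values work for S in column 3 (B + Q ≡ S (mod 10), carry-in 1); try S=3. So S=3.
Step 7. [col 3: B + Q ≡ S (mod 10)] in column 3 we have B+Q≡S with carry-in 1; given Q=8, S=3 and digits 0,1,3,5,6,8 already taken and all letters distinct, that pins B to 4. So B=4.
Step 8. [col 5: S + Q ≡ L (mod 10)] column 5 reads S+Q+carry(1)=L with S=3, Q=8; with digits 0,1,3,4,5,6,8 already taken and all letters distinct, the only value for L is 2. So L=2.

Answer: B=4, H=5, L=2, N=6, Q=8, S=3, T=0, V=1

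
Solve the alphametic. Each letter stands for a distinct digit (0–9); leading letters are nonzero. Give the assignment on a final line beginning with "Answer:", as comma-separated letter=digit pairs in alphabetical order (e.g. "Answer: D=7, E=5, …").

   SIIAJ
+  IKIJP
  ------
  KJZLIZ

Step 1. [K] adding two 5-digit numbers gives at most 5+1 digits, and here it does — K is that final carry and must be 1, so K=1.
Step 2. [col 1: J + P ≡ Z (mod 10)] column 1 (J + P ≡ Z (mod 10), carry-in 0) doesn't pin P yet; pick P=4 and continue ⇒ P=4.
Step 3. [col 1: J + P ≡ Z (mod 10)] no forcing yet in column 1 (carry-in 0); J=3 is free and consistent — try it. So J=3.
Step 4. [col 1: J + P ≡ Z (mod 10)] in column 1 we have J+P≡Z with carry-in 0; given J=3, P=4 and digits 1,3,4 already taken and all letters distinct, that pins Z to 7. So Z=7.
Step 5. [col 2: A + J ≡ I (mod 10)] A=2 is one option consistent with column 2 (A + J ≡ I (mod 10), carry-in 0) — take it, so A=2.
Step 6. [col 2: A + J ≡ I (mod 10)] column 2 reads A+J+carry(0)=I with A=2, J=3; with digits 1,2,3,4,7 already taken and all letters distinct, the only value for I is 5. So I=5.
Step 7. [col 3: I + I ≡ L (mod 10)] from column 3 (I=5, carry-in 0, digits 1,2,3,4,5,7 already taken and all letters distinct): L must equal 0, so L=0.
Step 8. [col 5: S + I ≡ J (mod 10)] in column 5 we have S+I≡J with carry-in 0; given I=5, J=3 and digits 0,1,2,3,4,5,7 already taken and all letters distinct, that pins S to 8. So S=8.

Answer: A=2, I=5, J=3, K=1, L=0, P=4, S=8, Z=7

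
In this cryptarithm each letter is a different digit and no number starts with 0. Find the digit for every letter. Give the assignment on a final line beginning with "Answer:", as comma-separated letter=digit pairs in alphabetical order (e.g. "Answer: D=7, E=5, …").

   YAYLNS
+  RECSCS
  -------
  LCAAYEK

Step 1. [col 1: S + S ≡ K (mod 10)] K=4 is one option consistent with column 1 (S + S ≡ K (mod 10), carry-in 0) — take it ⇒ K=4.
Step 2. [col 1: S + S ≡ K (mod 10)] S=7 is one option consistent with column 1 (S + S ≡ K (mod 10), carry-in 0) — take it, so S=7.
Step 3. [col 2: N + C ≡ E (mod 10)] column 2 (N + C ≡ E (mod 10), carry-in 1) doesn't pin C yet; pick C=2 and continue. So C=2.
Step 4. [col 2: N + C ≡ E (mod 10)] no forcing yet in column 2 (carry-in 1); E=9 is free and consistent — try it, so E=9.
Step 5. [L] the sum has 7 digits but both addends have 6; that extra leading digit L is the final carry, namely 1. So L=1.
Step 6. [col 2: N + C ≡ E (mod 10)] column 2: given C=2, E=9, carry-in 1, and digits 1,2,4,7,9 already taken and all letters distinct, N+C≡E (mod 10) forces N=6 ⇒ N=6.
Step 7. [col 3: L + S ≡ Y (mod 10)] column 3: given L=1, S=7, carry-in 0, and digits 1,2,4,6,7,9 already taken and all letters distinct, L+S≡Y (mod 10) forces Y=8 ⇒ Y=8.
Step 8. [col 4: Y + C ≡ A (mod 10)] column 4 reads Y+C+carry(0)=A with Y=8, C=2; with digits 1,2,4,6,7,8,9 already taken and all letters distinct, the only value for A is 0 ⇒ A=0.
Step 9. [col 6: Y + R ≡ C (mod 10)] column 6: given Y=8, C=2, carry-in 1, and digits 0,1,2,4,6,7,8,9 already taken and all letters distinct, Y+R≡C (mod 10) forces R=3. So R=3.

Answer: A=0, C=2, E=9, K=4, L=1, N=6, R=3, S=7, Y=8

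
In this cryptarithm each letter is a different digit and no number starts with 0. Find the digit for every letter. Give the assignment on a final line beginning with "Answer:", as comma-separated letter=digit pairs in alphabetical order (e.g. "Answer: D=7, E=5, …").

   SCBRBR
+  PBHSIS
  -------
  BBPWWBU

Step 1. [B] adding two 6-digit numbers gives at most 6+1 digits, and here it does — B is that final carry and must be 1, so B=1.
Step 2. [col 1: R + S ≡ U (mod 10)] no forcing yet in column 1 (carry-in 0); R=7 is free and consistent — try it ⇒ R=7.
Step 3. [col 1: R + S ≡ U (mod 10)] no forcing yet in column 1 (carry-in 0); U=5 is free and consistent — try it. So U=5.
Step 4. [col 1: R + S ≡ U (mod 10)] in column 1 we have R+S≡U with carry-in 0; given R=7, U=5 and digits 1,5,7 already taken and all letters distinct, that pins S to 8 ⇒ S=8.
Step 5. [col 2: B + I ≡ B (mod 10)] column 2 reads B+I+carry(1)=B with B=1; with digits 1,5,7,8 already taken and all letters distinct, the only value for I is 9, so I=9.
Step 6. [col 3: R + S ≡ W (mod 10)] column 3: given R=7, S=8, carry-in 1, and digits 1,5,7,8,9 already taken and all letters distinct, R+S≡W (mod 10) forces W=6, so W=6.
Step 7. [col 4: B + H ≡ W (mod 10)] column 4 reads B+H+carry(1)=W with B=1, W=6; with digits 1,5,6,7,8,9 already taken and all letters distinct, the only value for H is 4, so H=4.
Step 8. [col 5: C + B ≡ P (mod 10)] from column 5 (B=1, carry-in 0, digits 1,4,5,6,7,8,9 already taken and all letters distinct): P must equal 3 ⇒ P=3.
Step 9. [col 5: C + B ≡ P (mod 10)] in column 5 we have C+B≡P with carry-in 0; given B=1, P=3 and digits 1,3,4,5,6,7,8,9 already taken and all letters distinct, that pins C to 2, so C=2.

Answer: B=1, C=2, H=4, I=9, P=3, R=7, S=8, U=5, W=6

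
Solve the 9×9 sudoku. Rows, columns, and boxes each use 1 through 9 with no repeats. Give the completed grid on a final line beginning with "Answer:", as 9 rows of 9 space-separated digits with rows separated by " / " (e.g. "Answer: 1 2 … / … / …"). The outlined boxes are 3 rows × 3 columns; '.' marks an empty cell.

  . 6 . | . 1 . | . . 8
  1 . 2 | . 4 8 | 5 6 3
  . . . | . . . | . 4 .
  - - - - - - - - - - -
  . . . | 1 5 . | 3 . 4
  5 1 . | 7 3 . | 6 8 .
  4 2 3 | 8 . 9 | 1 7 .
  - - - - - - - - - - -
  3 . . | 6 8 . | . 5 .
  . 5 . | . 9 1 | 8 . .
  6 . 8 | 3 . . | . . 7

Step 1. [r3c5∈{2,6,7}] across col 5, 7 lands solely at r3c5, so r3c5=7.
Step 2. [r5c3∈{9}] r5c3's peers cover all but 9 ⇒ r5c3=9.
Step 3. [r9c5∈{2}] r9c5 has the single candidate 2 ⇒ r9c5=2.
Step 4. [r2c2∈{7,9}] r2c2 is the only open cell in row 2 admitting 7, so r2c2=7.
Step 5. [r1c1∈{9}] only 9 remains possible at r1c1. So r1c1=9.
Step 6. [r1c8∈{2}] nothing but 2 survives at r1c8. So r1c8=2.
Step 7. [r7c7∈{2,4,9}] col 7 places 2 nowhere but r7c7 ⇒ r7c7=2.
Step 8. [r3c6∈{2,3,5,6}] r3c6 is the only open cell in row 3 admitting 6 ⇒ r3c6=6.
Step 9. [r8c4∈{4}] nothing but 4 survives at r8c4, so r8c4=4.
Step 10. [r7c3∈{1,4,7}] across col 3, 1 lands solely at r7c3 ⇒ r7c3=1.
Step 11. [r7c9∈{9}] r7c9's peers cover all but 9. So r7c9=9.
Step 12. [r1c4∈{5}] r1c4 is down to just 5 ⇒ r1c4=5.
Step 13. [r4c2∈{8}] nothing but 8 survives at r4c2, so r4c2=8.
Step 14. [r8c3∈{7}] nothing but 7 survives at r8c3 ⇒ r8c3=7.
Step 15. [r3c4∈{2,9}] 2 has one home in row 3: r3c4, so r3c4=2.
Step 16. [r7c2∈{4}] r7c2 is down to just 4 ⇒ r7c2=4.
Step 17. [r4c6∈{2}] r4c6 is down to just 2, so r4c6=2.
Step 18. [r9c8∈{1}] nothing but 1 survives at r9c8, so r9c8=1.
Step 19. [r3c7∈{9}] only 9 remains possible at r3c7. So r3c7=9.
Step 20. [r9c7∈{4}] nothing but 4 survives at r9c7 ⇒ r9c7=4.
Step 21. [r5c9∈{2}] only 2 remains possible at r5c9. So r5c9=2.
Step 22. [r7c6∈{7}] r7c6 has the single candidate 7, so r7c6=7.
Step 23. [r4c3∈{6}] only 6 remains possible at r4c3. So r4c3=6.
Step 24. [r3c9∈{1}] only 1 remains possible at r3c9, so r3c9=1.
Step 25. [r6c9∈{5}] r6c9 is down to just 5. So r6c9=5.
Step 26. [r3c3∈{5}] r3c3 is down to just 5. So r3c3=5.
Step 27. [r8c9∈{6}] only 6 remains possible at r8c9. So r8c9=6.
Step 28. [r9c2∈{9}] r9c2 has the single candidate 9. So r9c2=9.
Step 29. [r3c2∈{3}] r3c2's peers cover all but 3 ⇒ r3c2=3.
Step 30. [r4c1∈{7}] r4c1 is down to just 7, so r4c1=7.
Step 31. [r1c3∈{4}] r1c3 is down to just 4 ⇒ r1c3=4.
Step 32. [r5c6∈{4}] nothing but 4 survives at r5c6. So r5c6=4.
Step 33. [r3c1∈{8}] nothing but 8 survives at r3c1. So r3c1=8.
Step 34. [r9c6∈{5}] only 5 remains possible at r9c6, so r9c6=5.
Step 35. [r1c7∈{7}] only 7 remains possible at r1c7, so r1c7=7.
Step 36. [r2c4∈{9}] r2c4's peers cover all but 9. So r2c4=9.
Step 37. [r6c5∈{6}] r6c5's peers cover all but 6 ⇒ r6c5=6.
Step 38. [r8c8∈{3}] r8c8 is down to just 3. So r8c8=3.
Step 39. [r1c6∈{3}] only 3 remains possible at r1c6, so r1c6=3.
Step 40. [r4c8∈{9}] r4c8 has the single candidate 9. So r4c8=9.
Step 41. [r8c1∈{2}] r8c1 is down to just 2, so r8c1=2.

Answer: 9 6 4 5 1 3 7 2 8 / 1 7 2 9 4 8 5 6 3 / 8 3 5 2 7 6 9 4 1 / 7 8 6 1 5 2 3 9 4 / 5 1 9 7 3 4 6 8 2 / 4 2 3 8 6 9 1 7 5 / 3 4 1 6 8 7 2 5 9 / 2 5 7 4 9 1 8 3 6 / 6 9 8 3 2 5 4 1 7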